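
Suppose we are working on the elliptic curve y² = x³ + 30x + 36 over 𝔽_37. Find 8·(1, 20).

(21, 14)

Write Q = (1, 20).
Double-and-add on 8 = (1000)₂. Start with Q = (1, 20) for the leading 1-bit.
double: tangent at (1, 20): λ = (3·1² + 30)/(2·20) ≡ 33/3. 3⁻¹ ≡ 25 (mod 37), so λ ≡ 33·25 ≡ 11.
  x = λ² - 1 - 1 = 121 - 2 ≡ 8; y = λ·(1 - 8) - 20 ≡ 14. → (8, 14)
double: tangent at (8, 14): λ = (3·8² + 30)/(2·14) ≡ 0/28. 28⁻¹ ≡ 4 (mod 37) since 28·4 = 112 ≡ 1, so λ ≡ 0·4 ≡ 0.
  x = λ² - 8 - 8 = 0 - 16 ≡ 21; y = λ·(8 - 21) - 14 ≡ 23. → (21, 23)
double: tangent at (21, 23): λ = (3·21² + 30)/(2·23) ≡ 21/9. 9⁻¹ ≡ 33 (mod 37) since 9·33 = 297 ≡ 1, so λ ≡ 21·33 ≡ 27.
  x = λ² - 21 - 21 = 729 - 42 ≡ 21; y = λ·(21 - 21) - 23 ≡ 14. → (21, 14)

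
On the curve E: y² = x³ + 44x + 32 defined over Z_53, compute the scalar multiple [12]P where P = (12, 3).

(5, 18)

Double-and-add on 12 = (1100)₂. Start with P = (12, 3) for the leading 1-bit.
double: tangent at (12, 3): λ = (3·12² + 44)/(2·3) ≡ 52/6. 6⁻¹ ≡ 9 (mod 53), so λ ≡ 52·9 ≡ 44.
  x = λ² - 12 - 12 = 1936 - 24 ≡ 4; y = λ·(12 - 4) - 3 ≡ 31. → (4, 31)
add P: (4, 31) + (12, 3). λ = (3 - 31)/(12 - 4) ≡ 25/8 mod 53. 8⁻¹ ≡ 20 (mod 53), so λ ≡ 23.
  x = λ² - 4 - 12 = 529 - 16 ≡ 36; y = λ·(4 - 36) - 31 ≡ 28. → (36, 28)
double: tangent at (36, 28): λ = (3·36² + 44)/(2·28) ≡ 10/3. 3⁻¹ ≡ 18 (mod 53) since 3·18 = 54 ≡ 1, so λ ≡ 10·18 ≡ 21.
  x = λ² - 36 - 36 = 441 - 72 ≡ 51; y = λ·(36 - 51) - 28 ≡ 28. → (51, 28)
double: tangent at (51, 28): λ = (3·51² + 44)/(2·28) ≡ 3/3. 3⁻¹ ≡ 18 (mod 53), so λ ≡ 3·18 ≡ 1.
  x = λ² - 51 - 51 = 1 - 102 ≡ 5; y = λ·(51 - 5) - 28 ≡ 18. → (5, 18)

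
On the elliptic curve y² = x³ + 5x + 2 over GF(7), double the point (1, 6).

tangent at (1, 6): λ = (3·1² + 5)/(2·6) ≡ 1/5. 5⁻¹ ≡ 3 (mod 7), so λ ≡ 1·3 ≡ 3.
  x = λ² - 1 - 1 = 9 - 2 ≡ 0; y = λ·(1 - 0) - 6 ≡ 4. → (0, 4)

(0, 4)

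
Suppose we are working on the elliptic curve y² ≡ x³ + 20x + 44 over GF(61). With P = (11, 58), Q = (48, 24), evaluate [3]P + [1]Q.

First 3P:
Repeated addition: build up to 3P.
2P: tangent at (11, 58): λ = (3·11² + 20)/(2·58) ≡ 17/55. 55⁻¹ ≡ 10 (mod 61), so λ ≡ 17·10 ≡ 48.
  x = λ² - 11 - 11 = 2304 - 22 ≡ 25; y = λ·(11 - 25) - 58 ≡ 2. → (25, 2)
3P: (25, 2) + (11, 58). λ = (58 - 2)/(11 - 25) ≡ 56/47 mod 61. 47⁻¹ ≡ 13 (mod 61), so λ ≡ 57.
  x = λ² - 25 - 11 = 3249 - 36 ≡ 41; y = λ·(25 - 41) - 2 ≡ 1. → (41, 1)
3P = (41, 1).
Finally 3P + Q:
(41, 1) + (48, 24). λ = (24 - 1)/(48 - 41) ≡ 23/7 mod 61. 7⁻¹ ≡ 35 (mod 61), so λ ≡ 12.
  x = λ² - 41 - 48 = 144 - 89 ≡ 55; y = λ·(41 - 55) - 1 ≡ 14. → (55, 14)

(55, 14)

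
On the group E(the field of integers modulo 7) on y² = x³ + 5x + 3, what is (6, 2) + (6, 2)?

tangent at (6, 2): λ = (3·6² + 5)/(2·2) ≡ 1/4. 4⁻¹ ≡ 2 (mod 7), so λ ≡ 1·2 ≡ 2.
  x = λ² - 6 - 6 = 4 - 12 ≡ 6; y = λ·(6 - 6) - 2 ≡ 5. → (6, 5)

(6, 5)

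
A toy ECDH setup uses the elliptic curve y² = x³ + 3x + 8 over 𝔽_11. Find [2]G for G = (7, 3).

tangent at (7, 3): λ = (3·7² + 3)/(2·3) ≡ 7/6. 6⁻¹ ≡ 2 (mod 11) since 6·2 = 12 ≡ 1, so λ ≡ 7·2 ≡ 3.
  x = λ² - 7 - 7 = 9 - 14 ≡ 6; y = λ·(7 - 6) - 3 ≡ 0. → (6, 0)

(6, 0)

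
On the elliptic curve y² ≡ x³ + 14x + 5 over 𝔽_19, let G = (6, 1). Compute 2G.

(4, 7)

tangent at (6, 1): λ = (3·6² + 14)/(2·1) ≡ 8/2. 2⁻¹ ≡ 10 (mod 19) since 2·10 = 20 ≡ 1, so λ ≡ 8·10 ≡ 4.
  x = λ² - 6 - 6 = 16 - 12 ≡ 4; y = λ·(6 - 4) - 1 ≡ 7. → (4, 7)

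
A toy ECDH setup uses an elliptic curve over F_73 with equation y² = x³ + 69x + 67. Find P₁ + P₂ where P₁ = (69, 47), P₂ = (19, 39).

(69, 47) + (19, 39). λ = (39 - 47)/(19 - 69) ≡ 65/23 mod 73. 23⁻¹ ≡ 54 (mod 73), so λ ≡ 6.
  x = λ² - 69 - 19 = 36 - 88 ≡ 21; y = λ·(69 - 21) - 47 ≡ 22. → (21, 22)

(21, 22)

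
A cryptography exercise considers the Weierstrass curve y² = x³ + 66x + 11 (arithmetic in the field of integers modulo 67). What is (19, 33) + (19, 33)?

tangent at (19, 33): λ = (3·19² + 66)/(2·33) ≡ 10/66. 66⁻¹ ≡ 66 (mod 67) since 66·66 = 4356 ≡ 1, so λ ≡ 10·66 ≡ 57.
  x = λ² - 19 - 19 = 3249 - 38 ≡ 62; y = λ·(19 - 62) - 33 ≡ 62. → (62, 62)

(62, 62)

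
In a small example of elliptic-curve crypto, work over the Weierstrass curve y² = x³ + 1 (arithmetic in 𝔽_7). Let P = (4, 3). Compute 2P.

tangent at (4, 3): λ = (3·4² + 0)/(2·3) ≡ 6/6. 6⁻¹ ≡ 6 (mod 7), so λ ≡ 6·6 ≡ 1.
  x = λ² - 4 - 4 = 1 - 8 ≡ 0; y = λ·(4 - 0) - 3 ≡ 1. → (0, 1)

(0, 1)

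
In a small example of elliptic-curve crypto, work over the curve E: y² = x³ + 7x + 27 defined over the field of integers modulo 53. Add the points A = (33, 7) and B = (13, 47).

(33, 7) + (13, 47). λ = (47 - 7)/(13 - 33) ≡ 40/33 mod 53. 33⁻¹ ≡ 45 (mod 53), so λ ≡ 51.
  x = λ² - 33 - 13 = 2601 - 46 ≡ 11; y = λ·(33 - 11) - 7 ≡ 2. → (11, 2)

(11, 2)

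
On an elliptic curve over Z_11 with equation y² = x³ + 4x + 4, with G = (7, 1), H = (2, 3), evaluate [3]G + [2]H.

(7, 10)

First 3G:
Repeated addition: build up to 3G.
2G: tangent at (7, 1): λ = (3·7² + 4)/(2·1) ≡ 8/2. 2⁻¹ ≡ 6 (mod 11), so λ ≡ 8·6 ≡ 4.
  x = λ² - 7 - 7 = 16 - 14 ≡ 2; y = λ·(7 - 2) - 1 ≡ 8. → (2, 8)
3G: (2, 8) + (7, 1). λ = (1 - 8)/(7 - 2) ≡ 4/5 mod 11. 5⁻¹ ≡ 9 (mod 11), so λ ≡ 3.
  x = λ² - 2 - 7 = 9 - 9 ≡ 0; y = λ·(2 - 0) - 8 ≡ 9. → (0, 9)
3G = (0, 9).
Next 2H:
Repeated addition: build up to 2H.
2H: tangent at (2, 3): λ = (3·2² + 4)/(2·3) ≡ 5/6. 6⁻¹ ≡ 2 (mod 11) since 6·2 = 12 ≡ 1, so λ ≡ 5·2 ≡ 10.
  x = λ² - 2 - 2 = 100 - 4 ≡ 8; y = λ·(2 - 8) - 3 ≡ 3. → (8, 3)
2H = (8, 3).
Finally 3G + 2H:
(0, 9) + (8, 3). λ = (3 - 9)/(8 - 0) ≡ 5/8 mod 11. 8⁻¹ ≡ 7 (mod 11), so λ ≡ 2.
  x = λ² - 0 - 8 = 4 - 8 ≡ 7; y = λ·(0 - 7) - 9 ≡ 10. → (7, 10)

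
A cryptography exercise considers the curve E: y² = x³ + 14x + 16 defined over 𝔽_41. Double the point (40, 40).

(23, 0)

tangent at (40, 40): λ = (3·40² + 14)/(2·40) ≡ 17/39. 39⁻¹ ≡ 20 (mod 41) since 39·20 = 780 ≡ 1, so λ ≡ 17·20 ≡ 12.
  x = λ² - 40 - 40 = 144 - 80 ≡ 23; y = λ·(40 - 23) - 40 ≡ 0. → (23, 0)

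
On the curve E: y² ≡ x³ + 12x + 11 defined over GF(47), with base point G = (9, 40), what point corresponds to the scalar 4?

Double-and-add on 4 = (100)₂. Start with G = (9, 40) for the leading 1-bit.
double: tangent at (9, 40): λ = (3·9² + 12)/(2·40) ≡ 20/33. 33⁻¹ ≡ 10 (mod 47) since 33·10 = 330 ≡ 1, so λ ≡ 20·10 ≡ 12.
  x = λ² - 9 - 9 = 144 - 18 ≡ 32; y = λ·(9 - 32) - 40 ≡ 13. → (32, 13)
double: tangent at (32, 13): λ = (3·32² + 12)/(2·13) ≡ 29/26. 26⁻¹ ≡ 38 (mod 47), so λ ≡ 29·38 ≡ 21.
  x = λ² - 32 - 32 = 441 - 64 ≡ 1; y = λ·(32 - 1) - 13 ≡ 27. → (1, 27)

(1, 27)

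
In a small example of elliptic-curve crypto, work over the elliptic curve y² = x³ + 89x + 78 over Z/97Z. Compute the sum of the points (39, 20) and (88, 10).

(39, 20) + (88, 10). λ = (10 - 20)/(88 - 39) ≡ 87/49 mod 97. 49⁻¹ ≡ 2 (mod 97), so λ ≡ 77.
  x = λ² - 39 - 88 = 5929 - 127 ≡ 79; y = λ·(39 - 79) - 20 ≡ 4. → (79, 4)

(79, 4)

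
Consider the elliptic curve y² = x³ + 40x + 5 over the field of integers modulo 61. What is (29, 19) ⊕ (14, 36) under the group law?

(29, 19) + (14, 36). λ = (36 - 19)/(14 - 29) ≡ 17/46 mod 61. 46⁻¹ ≡ 4 (mod 61) since 46·4 = 184 ≡ 1, so λ ≡ 7.
  x = λ² - 29 - 14 = 49 - 43 ≡ 6; y = λ·(29 - 6) - 19 ≡ 20. → (6, 20)

(6, 20)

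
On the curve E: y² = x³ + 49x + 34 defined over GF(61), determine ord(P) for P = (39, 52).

2P: tangent at (39, 52): λ = (3·39² + 49)/(2·52) ≡ 37/43. 43⁻¹ ≡ 44 (mod 61), so λ ≡ 37·44 ≡ 42.
  x = λ² - 39 - 39 = 1764 - 78 ≡ 39; y = λ·(39 - 39) - 52 ≡ 9. → (39, 9)
3P: (39, 9) + (39, 52): same x and y₁ ≡ -y₂, so the sum is O.
3P = O, so the order is 3.

3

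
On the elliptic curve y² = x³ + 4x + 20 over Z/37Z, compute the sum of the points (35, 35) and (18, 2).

(24, 19)

(35, 35) + (18, 2). λ = (2 - 35)/(18 - 35) ≡ 4/20 mod 37. 20⁻¹ ≡ 13 (mod 37), so λ ≡ 15.
  x = λ² - 35 - 18 = 225 - 53 ≡ 24; y = λ·(35 - 24) - 35 ≡ 19. → (24, 19)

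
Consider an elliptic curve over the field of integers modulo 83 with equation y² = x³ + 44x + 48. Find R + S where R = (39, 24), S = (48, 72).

(39, 24) + (48, 72). λ = (72 - 24)/(48 - 39) ≡ 48/9 mod 83. 9⁻¹ ≡ 37 (mod 83) since 9·37 = 333 ≡ 1, so λ ≡ 33.
  x = λ² - 39 - 48 = 1089 - 87 ≡ 6; y = λ·(39 - 6) - 24 ≡ 69. → (6, 69)

(6, 69)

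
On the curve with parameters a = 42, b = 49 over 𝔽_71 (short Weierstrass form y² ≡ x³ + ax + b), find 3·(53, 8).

Write G = (53, 8).
Repeated addition: build up to 3G.
2G: tangent at (53, 8): λ = (3·53² + 42)/(2·8) ≡ 20/16. 16⁻¹ ≡ 40 (mod 71) since 16·40 = 640 ≡ 1, so λ ≡ 20·40 ≡ 19.
  x = λ² - 53 - 53 = 361 - 106 ≡ 42; y = λ·(53 - 42) - 8 ≡ 59. → (42, 59)
3G: (42, 59) + (53, 8). λ = (8 - 59)/(53 - 42) ≡ 20/11 mod 71. 11⁻¹ ≡ 13 (mod 71), so λ ≡ 47.
  x = λ² - 42 - 53 = 2209 - 95 ≡ 55; y = λ·(42 - 55) - 59 ≡ 40. → (55, 40)

(55, 40)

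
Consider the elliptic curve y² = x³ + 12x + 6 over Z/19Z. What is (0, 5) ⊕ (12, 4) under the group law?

(0, 5) + (12, 4). λ = (4 - 5)/(12 - 0) ≡ 18/12 mod 19. 12⁻¹ ≡ 8 (mod 19), so λ ≡ 11.
  x = λ² - 0 - 12 = 121 - 12 ≡ 14; y = λ·(0 - 14) - 5 ≡ 12. → (14, 12)

(14, 12)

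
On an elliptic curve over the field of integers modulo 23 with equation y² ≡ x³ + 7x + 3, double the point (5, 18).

tangent at (5, 18): λ = (3·5² + 7)/(2·18) ≡ 13/13. 13⁻¹ ≡ 16 (mod 23) since 13·16 = 208 ≡ 1, so λ ≡ 13·16 ≡ 1.
  x = λ² - 5 - 5 = 1 - 10 ≡ 14; y = λ·(5 - 14) - 18 ≡ 19. → (14, 19)

(14, 19)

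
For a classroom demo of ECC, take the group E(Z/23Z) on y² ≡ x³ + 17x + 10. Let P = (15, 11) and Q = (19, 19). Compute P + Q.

(15, 11) + (19, 19). λ = (19 - 11)/(19 - 15) ≡ 8/4 mod 23. 4⁻¹ ≡ 6 (mod 23), so λ ≡ 2.
  x = λ² - 15 - 19 = 4 - 34 ≡ 16; y = λ·(15 - 16) - 11 ≡ 10. → (16, 10)

(16, 10)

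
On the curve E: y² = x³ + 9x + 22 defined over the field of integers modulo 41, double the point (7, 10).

(37, 2)

tangent at (7, 10): λ = (3·7² + 9)/(2·10) ≡ 33/20. 20⁻¹ ≡ 39 (mod 41), so λ ≡ 33·39 ≡ 16.
  x = λ² - 7 - 7 = 256 - 14 ≡ 37; y = λ·(7 - 37) - 10 ≡ 2. → (37, 2)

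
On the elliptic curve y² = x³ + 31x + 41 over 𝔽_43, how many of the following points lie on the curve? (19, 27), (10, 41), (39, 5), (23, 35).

2

(19, 27): 27² ≡ 41, rhs ≡ 7 → off.
(10, 41): 41² ≡ 4, rhs ≡ 18 → off.
(39, 5): 5² ≡ 25, rhs ≡ 25 → on.
(23, 35): 35² ≡ 21, rhs ≡ 21 → on.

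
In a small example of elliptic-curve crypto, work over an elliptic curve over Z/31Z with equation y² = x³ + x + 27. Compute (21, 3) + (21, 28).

O

The two points share x = 21 and their y-coordinates satisfy 3 + 28 ≡ 0 (mod 31), so they are inverses. Their sum is O.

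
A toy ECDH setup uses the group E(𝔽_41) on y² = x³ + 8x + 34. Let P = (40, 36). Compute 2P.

tangent at (40, 36): λ = (3·40² + 8)/(2·36) ≡ 11/31. 31⁻¹ ≡ 4 (mod 41) since 31·4 = 124 ≡ 1, so λ ≡ 11·4 ≡ 3.
  x = λ² - 40 - 40 = 9 - 80 ≡ 11; y = λ·(40 - 11) - 36 ≡ 10. → (11, 10)

(11, 10)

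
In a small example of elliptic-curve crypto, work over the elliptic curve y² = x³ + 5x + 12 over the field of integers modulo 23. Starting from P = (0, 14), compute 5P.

(5, 1)

Double-and-add on 5 = (101)₂. Start with P = (0, 14) for the leading 1-bit.
double: tangent at (0, 14): λ = (3·0² + 5)/(2·14) ≡ 5/5. 5⁻¹ ≡ 14 (mod 23), so λ ≡ 5·14 ≡ 1.
  x = λ² - 0 - 0 = 1 - 0 ≡ 1; y = λ·(0 - 1) - 14 ≡ 8. → (1, 8)
double: tangent at (1, 8): λ = (3·1² + 5)/(2·8) ≡ 8/16. 16⁻¹ ≡ 13 (mod 23), so λ ≡ 8·13 ≡ 12.
  x = λ² - 1 - 1 = 144 - 2 ≡ 4; y = λ·(1 - 4) - 8 ≡ 2. → (4, 2)
add P: (4, 2) + (0, 14). λ = (14 - 2)/(0 - 4) ≡ 12/19 mod 23. 19⁻¹ ≡ 17 (mod 23), so λ ≡ 20.
  x = λ² - 4 - 0 = 400 - 4 ≡ 5; y = λ·(4 - 5) - 2 ≡ 1. → (5, 1)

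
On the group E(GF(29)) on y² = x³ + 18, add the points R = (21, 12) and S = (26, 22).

(15, 0)

(21, 12) + (26, 22). λ = (22 - 12)/(26 - 21) ≡ 10/5 mod 29. 5⁻¹ ≡ 6 (mod 29), so λ ≡ 2.
  x = λ² - 21 - 26 = 4 - 47 ≡ 15; y = λ·(21 - 15) - 12 ≡ 0. → (15, 0)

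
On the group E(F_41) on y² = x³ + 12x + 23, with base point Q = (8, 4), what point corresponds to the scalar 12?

(25, 32)

Repeated addition: build up to 12Q.
2Q: tangent at (8, 4): λ = (3·8² + 12)/(2·4) ≡ 40/8. 8⁻¹ ≡ 36 (mod 41), so λ ≡ 40·36 ≡ 5.
  x = λ² - 8 - 8 = 25 - 16 ≡ 9; y = λ·(8 - 9) - 4 ≡ 32. → (9, 32)
3Q: (9, 32) + (8, 4). λ = (4 - 32)/(8 - 9) ≡ 13/40 mod 41. 40⁻¹ ≡ 40 (mod 41), so λ ≡ 28.
  x = λ² - 9 - 8 = 784 - 17 ≡ 29; y = λ·(9 - 29) - 32 ≡ 23. → (29, 23)
4Q: (29, 23) + (8, 4). λ = (4 - 23)/(8 - 29) ≡ 22/20 mod 41. 20⁻¹ ≡ 39 (mod 41) since 20·39 = 780 ≡ 1, so λ ≡ 38.
  x = λ² - 29 - 8 = 1444 - 37 ≡ 13; y = λ·(29 - 13) - 23 ≡ 11. → (13, 11)
5Q: (13, 11) + (8, 4). λ = (4 - 11)/(8 - 13) ≡ 34/36 mod 41. 36⁻¹ ≡ 8 (mod 41) since 36·8 = 288 ≡ 1, so λ ≡ 26.
  x = λ² - 13 - 8 = 676 - 21 ≡ 40; y = λ·(13 - 40) - 11 ≡ 25. → (40, 25)
6Q: (40, 25) + (8, 4). λ = (4 - 25)/(8 - 40) ≡ 20/9 mod 41. 9⁻¹ ≡ 32 (mod 41) since 9·32 = 288 ≡ 1, so λ ≡ 25.
  x = λ² - 40 - 8 = 625 - 48 ≡ 3; y = λ·(40 - 3) - 25 ≡ 39. → (3, 39)
7Q: (3, 39) + (8, 4). λ = (4 - 39)/(8 - 3) ≡ 6/5 mod 41. 5⁻¹ ≡ 33 (mod 41) since 5·33 = 165 ≡ 1, so λ ≡ 34.
  x = λ² - 3 - 8 = 1156 - 11 ≡ 38; y = λ·(3 - 38) - 39 ≡ 1. → (38, 1)
8Q: (38, 1) + (8, 4). λ = (4 - 1)/(8 - 38) ≡ 3/11 mod 41. 11⁻¹ ≡ 15 (mod 41), so λ ≡ 4.
  x = λ² - 38 - 8 = 16 - 46 ≡ 11; y = λ·(38 - 11) - 1 ≡ 25. → (11, 25)
9Q: (11, 25) + (8, 4). λ = (4 - 25)/(8 - 11) ≡ 20/38 mod 41. 38⁻¹ ≡ 27 (mod 41), so λ ≡ 7.
  x = λ² - 11 - 8 = 49 - 19 ≡ 30; y = λ·(11 - 30) - 25 ≡ 6. → (30, 6)
10Q: (30, 6) + (8, 4). λ = (4 - 6)/(8 - 30) ≡ 39/19 mod 41. 19⁻¹ ≡ 13 (mod 41), so λ ≡ 15.
  x = λ² - 30 - 8 = 225 - 38 ≡ 23; y = λ·(30 - 23) - 6 ≡ 17. → (23, 17)
11Q: (23, 17) + (8, 4). λ = (4 - 17)/(8 - 23) ≡ 28/26 mod 41. 26⁻¹ ≡ 30 (mod 41), so λ ≡ 20.
  x = λ² - 23 - 8 = 400 - 31 ≡ 0; y = λ·(23 - 0) - 17 ≡ 33. → (0, 33)
12Q: (0, 33) + (8, 4). λ = (4 - 33)/(8 - 0) ≡ 12/8 mod 41. 8⁻¹ ≡ 36 (mod 41), so λ ≡ 22.
  x = λ² - 0 - 8 = 484 - 8 ≡ 25; y = λ·(0 - 25) - 33 ≡ 32. → (25, 32)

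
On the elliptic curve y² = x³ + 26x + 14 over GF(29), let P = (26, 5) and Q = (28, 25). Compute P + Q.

(17, 27)

(26, 5) + (28, 25). λ = (25 - 5)/(28 - 26) ≡ 20/2 mod 29. 2⁻¹ ≡ 15 (mod 29) since 2·15 = 30 ≡ 1, so λ ≡ 10.
  x = λ² - 26 - 28 = 100 - 54 ≡ 17; y = λ·(26 - 17) - 5 ≡ 27. → (17, 27)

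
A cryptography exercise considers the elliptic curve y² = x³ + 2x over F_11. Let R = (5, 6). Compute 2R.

(1, 5)

tangent at (5, 6): λ = (3·5² + 2)/(2·6) ≡ 0/1. 1⁻¹ ≡ 1 (mod 11) since 1·1 = 1 ≡ 1, so λ ≡ 0·1 ≡ 0.
  x = λ² - 5 - 5 = 0 - 10 ≡ 1; y = λ·(5 - 1) - 6 ≡ 5. → (1, 5)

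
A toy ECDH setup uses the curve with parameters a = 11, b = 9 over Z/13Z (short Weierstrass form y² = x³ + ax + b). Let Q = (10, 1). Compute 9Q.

Double-and-add on 9 = (1001)₂. Start with Q = (10, 1) for the leading 1-bit.
double: tangent at (10, 1): λ = (3·10² + 11)/(2·1) ≡ 12/2. 2⁻¹ ≡ 7 (mod 13) since 2·7 = 14 ≡ 1, so λ ≡ 12·7 ≡ 6.
  x = λ² - 10 - 10 = 36 - 20 ≡ 3; y = λ·(10 - 3) - 1 ≡ 2. → (3, 2)
double: tangent at (3, 2): λ = (3·3² + 11)/(2·2) ≡ 12/4. 4⁻¹ ≡ 10 (mod 13), so λ ≡ 12·10 ≡ 3.
  x = λ² - 3 - 3 = 9 - 6 ≡ 3; y = λ·(3 - 3) - 2 ≡ 11. → (3, 11)
double: tangent at (3, 11): λ = (3·3² + 11)/(2·11) ≡ 12/9. 9⁻¹ ≡ 3 (mod 13), so λ ≡ 12·3 ≡ 10.
  x = λ² - 3 - 3 = 100 - 6 ≡ 3; y = λ·(3 - 3) - 11 ≡ 2. → (3, 2)
add Q: (3, 2) + (10, 1). λ = (1 - 2)/(10 - 3) ≡ 12/7 mod 13. 7⁻¹ ≡ 2 (mod 13), so λ ≡ 11.
  x = λ² - 3 - 10 = 121 - 13 ≡ 4; y = λ·(3 - 4) - 2 ≡ 0. → (4, 0)

(4, 0)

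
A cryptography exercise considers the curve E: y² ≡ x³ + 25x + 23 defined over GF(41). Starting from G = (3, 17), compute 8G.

Repeated addition: build up to 8G.
2G: tangent at (3, 17): λ = (3·3² + 25)/(2·17) ≡ 11/34. 34⁻¹ ≡ 35 (mod 41) since 34·35 = 1190 ≡ 1, so λ ≡ 11·35 ≡ 16.
  x = λ² - 3 - 3 = 256 - 6 ≡ 4; y = λ·(3 - 4) - 17 ≡ 8. → (4, 8)
3G: (4, 8) + (3, 17). λ = (17 - 8)/(3 - 4) ≡ 9/40 mod 41. 40⁻¹ ≡ 40 (mod 41) since 40·40 = 1600 ≡ 1, so λ ≡ 32.
  x = λ² - 4 - 3 = 1024 - 7 ≡ 33; y = λ·(4 - 33) - 8 ≡ 7. → (33, 7)
4G: (33, 7) + (3, 17). λ = (17 - 7)/(3 - 33) ≡ 10/11 mod 41. 11⁻¹ ≡ 15 (mod 41), so λ ≡ 27.
  x = λ² - 33 - 3 = 729 - 36 ≡ 37; y = λ·(33 - 37) - 7 ≡ 8. → (37, 8)
5G: (37, 8) + (3, 17). λ = (17 - 8)/(3 - 37) ≡ 9/7 mod 41. 7⁻¹ ≡ 6 (mod 41) since 7·6 = 42 ≡ 1, so λ ≡ 13.
  x = λ² - 37 - 3 = 169 - 40 ≡ 6; y = λ·(37 - 6) - 8 ≡ 26. → (6, 26)
6G: (6, 26) + (3, 17). λ = (17 - 26)/(3 - 6) ≡ 32/38 mod 41. 38⁻¹ ≡ 27 (mod 41) since 38·27 = 1026 ≡ 1, so λ ≡ 3.
  x = λ² - 6 - 3 = 9 - 9 ≡ 0; y = λ·(6 - 0) - 26 ≡ 33. → (0, 33)
7G: (0, 33) + (3, 17). λ = (17 - 33)/(3 - 0) ≡ 25/3 mod 41. 3⁻¹ ≡ 14 (mod 41) since 3·14 = 42 ≡ 1, so λ ≡ 22.
  x = λ² - 0 - 3 = 484 - 3 ≡ 30; y = λ·(0 - 30) - 33 ≡ 4. → (30, 4)
8G: (30, 4) + (3, 17). λ = (17 - 4)/(3 - 30) ≡ 13/14 mod 41. 14⁻¹ ≡ 3 (mod 41), so λ ≡ 39.
  x = λ² - 30 - 3 = 1521 - 33 ≡ 12; y = λ·(30 - 12) - 4 ≡ 1. → (12, 1)

(12, 1)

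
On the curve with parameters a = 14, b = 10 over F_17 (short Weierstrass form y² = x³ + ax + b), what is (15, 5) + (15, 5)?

(6, 15)

tangent at (15, 5): λ = (3·15² + 14)/(2·5) ≡ 9/10. 10⁻¹ ≡ 12 (mod 17), so λ ≡ 9·12 ≡ 6.
  x = λ² - 15 - 15 = 36 - 30 ≡ 6; y = λ·(15 - 6) - 5 ≡ 15. → (6, 15)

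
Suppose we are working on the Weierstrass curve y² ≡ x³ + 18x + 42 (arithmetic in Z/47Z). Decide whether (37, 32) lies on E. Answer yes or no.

y² = 32² ≡ 37; x³ + 18x + 42 = 51361 ≡ 37 (mod 47). 37 = 37.

yes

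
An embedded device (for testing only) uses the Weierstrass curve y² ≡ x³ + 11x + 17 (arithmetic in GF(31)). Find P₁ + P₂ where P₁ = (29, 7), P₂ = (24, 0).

(6, 19)

(29, 7) + (24, 0). λ = (0 - 7)/(24 - 29) ≡ 24/26 mod 31. 26⁻¹ ≡ 6 (mod 31), so λ ≡ 20.
  x = λ² - 29 - 24 = 400 - 53 ≡ 6; y = λ·(29 - 6) - 7 ≡ 19. → (6, 19)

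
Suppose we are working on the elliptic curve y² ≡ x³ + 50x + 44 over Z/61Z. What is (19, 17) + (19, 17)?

tangent at (19, 17): λ = (3·19² + 50)/(2·17) ≡ 35/34. 34⁻¹ ≡ 9 (mod 61) since 34·9 = 306 ≡ 1, so λ ≡ 35·9 ≡ 10.
  x = λ² - 19 - 19 = 100 - 38 ≡ 1; y = λ·(19 - 1) - 17 ≡ 41. → (1, 41)

(1, 41)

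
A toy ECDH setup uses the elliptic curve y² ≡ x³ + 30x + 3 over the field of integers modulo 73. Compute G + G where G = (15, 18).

tangent at (15, 18): λ = (3·15² + 30)/(2·18) ≡ 48/36. 36⁻¹ ≡ 71 (mod 73), so λ ≡ 48·71 ≡ 50.
  x = λ² - 15 - 15 = 2500 - 30 ≡ 61; y = λ·(15 - 61) - 18 ≡ 18. → (61, 18)

(61, 18)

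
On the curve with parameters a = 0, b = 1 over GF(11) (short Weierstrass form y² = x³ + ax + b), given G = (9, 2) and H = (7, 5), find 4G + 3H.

First 4G:
Double-and-add on 4 = (100)₂. Start with G = (9, 2) for the leading 1-bit.
double: tangent at (9, 2): λ = (3·9² + 0)/(2·2) ≡ 1/4. 4⁻¹ ≡ 3 (mod 11) since 4·3 = 12 ≡ 1, so λ ≡ 1·3 ≡ 3.
  x = λ² - 9 - 9 = 9 - 18 ≡ 2; y = λ·(9 - 2) - 2 ≡ 8. → (2, 8)
double: tangent at (2, 8): λ = (3·2² + 0)/(2·8) ≡ 1/5. 5⁻¹ ≡ 9 (mod 11), so λ ≡ 1·9 ≡ 9.
  x = λ² - 2 - 2 = 81 - 4 ≡ 0; y = λ·(2 - 0) - 8 ≡ 10. → (0, 10)
4G = (0, 10).
Next 3H:
Repeated addition: build up to 3H.
2H: tangent at (7, 5): λ = (3·7² + 0)/(2·5) ≡ 4/10. 10⁻¹ ≡ 10 (mod 11), so λ ≡ 4·10 ≡ 7.
  x = λ² - 7 - 7 = 49 - 14 ≡ 2; y = λ·(7 - 2) - 5 ≡ 8. → (2, 8)
3H: (2, 8) + (7, 5). λ = (5 - 8)/(7 - 2) ≡ 8/5 mod 11. 5⁻¹ ≡ 9 (mod 11), so λ ≡ 6.
  x = λ² - 2 - 7 = 36 - 9 ≡ 5; y = λ·(2 - 5) - 8 ≡ 7. → (5, 7)
3H = (5, 7).
Finally 4G + 3H:
(0, 10) + (5, 7). λ = (7 - 10)/(5 - 0) ≡ 8/5 mod 11. 5⁻¹ ≡ 9 (mod 11) since 5·9 = 45 ≡ 1, so λ ≡ 6.
  x = λ² - 0 - 5 = 36 - 5 ≡ 9; y = λ·(0 - 9) - 10 ≡ 2. → (9, 2)

(9, 2)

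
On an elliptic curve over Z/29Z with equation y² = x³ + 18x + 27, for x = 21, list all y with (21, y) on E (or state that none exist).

x³ + 18x + 27 = 9666 ≡ 9 (mod 29).
Square roots of 9 mod 29: 3 and 26 (since 3² = 9 ≡ 9).

3, 26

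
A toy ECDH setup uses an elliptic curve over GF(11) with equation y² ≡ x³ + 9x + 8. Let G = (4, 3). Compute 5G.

(2, 1)

Repeated addition: build up to 5G.
2G: tangent at (4, 3): λ = (3·4² + 9)/(2·3) ≡ 2/6. 6⁻¹ ≡ 2 (mod 11) since 6·2 = 12 ≡ 1, so λ ≡ 2·2 ≡ 4.
  x = λ² - 4 - 4 = 16 - 8 ≡ 8; y = λ·(4 - 8) - 3 ≡ 3. → (8, 3)
3G: (8, 3) + (4, 3). λ = (3 - 3)/(4 - 8) ≡ 0/7 mod 11. 7⁻¹ ≡ 8 (mod 11) since 7·8 = 56 ≡ 1, so λ ≡ 0.
  x = λ² - 8 - 4 = 0 - 12 ≡ 10; y = λ·(8 - 10) - 3 ≡ 8. → (10, 8)
4G: (10, 8) + (4, 3). λ = (3 - 8)/(4 - 10) ≡ 6/5 mod 11. 5⁻¹ ≡ 9 (mod 11) since 5·9 = 45 ≡ 1, so λ ≡ 10.
  x = λ² - 10 - 4 = 100 - 14 ≡ 9; y = λ·(10 - 9) - 8 ≡ 2. → (9, 2)
5G: (9, 2) + (4, 3). λ = (3 - 2)/(4 - 9) ≡ 1/6 mod 11. 6⁻¹ ≡ 2 (mod 11) since 6·2 = 12 ≡ 1, so λ ≡ 2.
  x = λ² - 9 - 4 = 4 - 13 ≡ 2; y = λ·(9 - 2) - 2 ≡ 1. → (2, 1)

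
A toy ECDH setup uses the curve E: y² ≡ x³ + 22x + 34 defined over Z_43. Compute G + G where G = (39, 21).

(6, 34)

tangent at (39, 21): λ = (3·39² + 22)/(2·21) ≡ 27/42. 42⁻¹ ≡ 42 (mod 43), so λ ≡ 27·42 ≡ 16.
  x = λ² - 39 - 39 = 256 - 78 ≡ 6; y = λ·(39 - 6) - 21 ≡ 34. → (6, 34)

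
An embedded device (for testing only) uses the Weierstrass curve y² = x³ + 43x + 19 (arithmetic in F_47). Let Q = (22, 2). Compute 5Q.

(1, 4)

Double-and-add on 5 = (101)₂. Start with Q = (22, 2) for the leading 1-bit.
double: tangent at (22, 2): λ = (3·22² + 43)/(2·2) ≡ 38/4. 4⁻¹ ≡ 12 (mod 47) since 4·12 = 48 ≡ 1, so λ ≡ 38·12 ≡ 33.
  x = λ² - 22 - 22 = 1089 - 44 ≡ 11; y = λ·(22 - 11) - 2 ≡ 32. → (11, 32)
double: tangent at (11, 32): λ = (3·11² + 43)/(2·32) ≡ 30/17. 17⁻¹ ≡ 36 (mod 47), so λ ≡ 30·36 ≡ 46.
  x = λ² - 11 - 11 = 2116 - 22 ≡ 26; y = λ·(11 - 26) - 32 ≡ 30. → (26, 30)
add Q: (26, 30) + (22, 2). λ = (2 - 30)/(22 - 26) ≡ 19/43 mod 47. 43⁻¹ ≡ 35 (mod 47) since 43·35 = 1505 ≡ 1, so λ ≡ 7.
  x = λ² - 26 - 22 = 49 - 48 ≡ 1; y = λ·(26 - 1) - 30 ≡ 4. → (1, 4)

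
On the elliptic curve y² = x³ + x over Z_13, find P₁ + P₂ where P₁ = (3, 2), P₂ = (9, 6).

(3, 2) + (9, 6). λ = (6 - 2)/(9 - 3) ≡ 4/6 mod 13. 6⁻¹ ≡ 11 (mod 13) since 6·11 = 66 ≡ 1, so λ ≡ 5.
  x = λ² - 3 - 9 = 25 - 12 ≡ 0; y = λ·(3 - 0) - 2 ≡ 0. → (0, 0)

(0, 0)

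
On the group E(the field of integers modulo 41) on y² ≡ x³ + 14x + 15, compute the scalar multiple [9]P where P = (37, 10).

(37, 31)

Repeated addition: build up to 9P.
2P: tangent at (37, 10): λ = (3·37² + 14)/(2·10) ≡ 21/20. 20⁻¹ ≡ 39 (mod 41) since 20·39 = 780 ≡ 1, so λ ≡ 21·39 ≡ 40.
  x = λ² - 37 - 37 = 1600 - 74 ≡ 9; y = λ·(37 - 9) - 10 ≡ 3. → (9, 3)
3P: (9, 3) + (37, 10). λ = (10 - 3)/(37 - 9) ≡ 7/28 mod 41. 28⁻¹ ≡ 22 (mod 41) since 28·22 = 616 ≡ 1, so λ ≡ 31.
  x = λ² - 9 - 37 = 961 - 46 ≡ 13; y = λ·(9 - 13) - 3 ≡ 37. → (13, 37)
4P: (13, 37) + (37, 10). λ = (10 - 37)/(37 - 13) ≡ 14/24 mod 41. 24⁻¹ ≡ 12 (mod 41) since 24·12 = 288 ≡ 1, so λ ≡ 4.
  x = λ² - 13 - 37 = 16 - 50 ≡ 7; y = λ·(13 - 7) - 37 ≡ 28. → (7, 28)
5P: (7, 28) + (37, 10). λ = (10 - 28)/(37 - 7) ≡ 23/30 mod 41. 30⁻¹ ≡ 26 (mod 41), so λ ≡ 24.
  x = λ² - 7 - 37 = 576 - 44 ≡ 40; y = λ·(7 - 40) - 28 ≡ 0. → (40, 0)
6P: (40, 0) + (37, 10). λ = (10 - 0)/(37 - 40) ≡ 10/38 mod 41. 38⁻¹ ≡ 27 (mod 41) since 38·27 = 1026 ≡ 1, so λ ≡ 24.
  x = λ² - 40 - 37 = 576 - 77 ≡ 7; y = λ·(40 - 7) - 0 ≡ 13. → (7, 13)
7P: (7, 13) + (37, 10). λ = (10 - 13)/(37 - 7) ≡ 38/30 mod 41. 30⁻¹ ≡ 26 (mod 41) since 30·26 = 780 ≡ 1, so λ ≡ 4.
  x = λ² - 7 - 37 = 16 - 44 ≡ 13; y = λ·(7 - 13) - 13 ≡ 4. → (13, 4)
8P: (13, 4) + (37, 10). λ = (10 - 4)/(37 - 13) ≡ 6/24 mod 41. 24⁻¹ ≡ 12 (mod 41), so λ ≡ 31.
  x = λ² - 13 - 37 = 961 - 50 ≡ 9; y = λ·(13 - 9) - 4 ≡ 38. → (9, 38)
9P: (9, 38) + (37, 10). λ = (10 - 38)/(37 - 9) ≡ 13/28 mod 41. 28⁻¹ ≡ 22 (mod 41), so λ ≡ 40.
  x = λ² - 9 - 37 = 1600 - 46 ≡ 37; y = λ·(9 - 37) - 38 ≡ 31. → (37, 31)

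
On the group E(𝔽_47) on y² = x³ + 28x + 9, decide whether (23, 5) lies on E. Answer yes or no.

y² = 5² ≡ 25; x³ + 28x + 9 = 12820 ≡ 36 (mod 47). 25 ≠ 36.

no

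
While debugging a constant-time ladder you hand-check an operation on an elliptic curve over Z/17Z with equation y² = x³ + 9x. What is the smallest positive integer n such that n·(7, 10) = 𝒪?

10

2P: tangent at (7, 10): λ = (3·7² + 9)/(2·10) ≡ 3/3. 3⁻¹ ≡ 6 (mod 17) since 3·6 = 18 ≡ 1, so λ ≡ 3·6 ≡ 1.
  x = λ² - 7 - 7 = 1 - 14 ≡ 4; y = λ·(7 - 4) - 10 ≡ 10. → (4, 10)
3P: (4, 10) + (7, 10). λ = (10 - 10)/(7 - 4) ≡ 0/3 mod 17. 3⁻¹ ≡ 6 (mod 17) since 3·6 = 18 ≡ 1, so λ ≡ 0.
  x = λ² - 4 - 7 = 0 - 11 ≡ 6; y = λ·(4 - 6) - 10 ≡ 7. → (6, 7)
4P: (6, 7) + (7, 10). λ = (10 - 7)/(7 - 6) ≡ 3/1 mod 17. 1⁻¹ ≡ 1 (mod 17) since 1·1 = 1 ≡ 1, so λ ≡ 3.
  x = λ² - 6 - 7 = 9 - 13 ≡ 13; y = λ·(6 - 13) - 7 ≡ 6. → (13, 6)
5P: (13, 6) + (7, 10). λ = (10 - 6)/(7 - 13) ≡ 4/11 mod 17. 11⁻¹ ≡ 14 (mod 17), so λ ≡ 5.
  x = λ² - 13 - 7 = 25 - 20 ≡ 5; y = λ·(13 - 5) - 6 ≡ 0. → (5, 0)
6P: (5, 0) + (7, 10). λ = (10 - 0)/(7 - 5) ≡ 10/2 mod 17. 2⁻¹ ≡ 9 (mod 17) since 2·9 = 18 ≡ 1, so λ ≡ 5.
  x = λ² - 5 - 7 = 25 - 12 ≡ 13; y = λ·(5 - 13) - 0 ≡ 11. → (13, 11)
7P: (13, 11) + (7, 10). λ = (10 - 11)/(7 - 13) ≡ 16/11 mod 17. 11⁻¹ ≡ 14 (mod 17) since 11·14 = 154 ≡ 1, so λ ≡ 3.
  x = λ² - 13 - 7 = 9 - 20 ≡ 6; y = λ·(13 - 6) - 11 ≡ 10. → (6, 10)
8P: (6, 10) + (7, 10). λ = (10 - 10)/(7 - 6) ≡ 0/1 mod 17. 1⁻¹ ≡ 1 (mod 17) since 1·1 = 1 ≡ 1, so λ ≡ 0.
  x = λ² - 6 - 7 = 0 - 13 ≡ 4; y = λ·(6 - 4) - 10 ≡ 7. → (4, 7)
9P: (4, 7) + (7, 10). λ = (10 - 7)/(7 - 4) ≡ 3/3 mod 17. 3⁻¹ ≡ 6 (mod 17) since 3·6 = 18 ≡ 1, so λ ≡ 1.
  x = λ² - 4 - 7 = 1 - 11 ≡ 7; y = λ·(4 - 7) - 7 ≡ 7. → (7, 7)
10P: (7, 7) + (7, 10): same x and y₁ ≡ -y₂, so the sum is 𝒪.
10P = 𝒪, so the order is 10.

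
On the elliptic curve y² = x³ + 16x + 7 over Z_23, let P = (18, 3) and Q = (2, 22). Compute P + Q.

(18, 3) + (2, 22). λ = (22 - 3)/(2 - 18) ≡ 19/7 mod 23. 7⁻¹ ≡ 10 (mod 23), so λ ≡ 6.
  x = λ² - 18 - 2 = 36 - 20 ≡ 16; y = λ·(18 - 16) - 3 ≡ 9. → (16, 9)

(16, 9)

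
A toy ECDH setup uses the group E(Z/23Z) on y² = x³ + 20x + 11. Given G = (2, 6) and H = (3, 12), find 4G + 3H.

(8, 4)

First 4G:
Double-and-add on 4 = (100)₂. Start with G = (2, 6) for the leading 1-bit.
double: tangent at (2, 6): λ = (3·2² + 20)/(2·6) ≡ 9/12. 12⁻¹ ≡ 2 (mod 23) since 12·2 = 24 ≡ 1, so λ ≡ 9·2 ≡ 18.
  x = λ² - 2 - 2 = 324 - 4 ≡ 21; y = λ·(2 - 21) - 6 ≡ 20. → (21, 20)
double: tangent at (21, 20): λ = (3·21² + 20)/(2·20) ≡ 9/17. 17⁻¹ ≡ 19 (mod 23), so λ ≡ 9·19 ≡ 10.
  x = λ² - 21 - 21 = 100 - 42 ≡ 12; y = λ·(21 - 12) - 20 ≡ 1. → (12, 1)
4G = (12, 1).
Next 3H:
Repeated addition: build up to 3H.
2H: tangent at (3, 12): λ = (3·3² + 20)/(2·12) ≡ 1/1. 1⁻¹ ≡ 1 (mod 23), so λ ≡ 1·1 ≡ 1.
  x = λ² - 3 - 3 = 1 - 6 ≡ 18; y = λ·(3 - 18) - 12 ≡ 19. → (18, 19)
3H: (18, 19) + (3, 12). λ = (12 - 19)/(3 - 18) ≡ 16/8 mod 23. 8⁻¹ ≡ 3 (mod 23), so λ ≡ 2.
  x = λ² - 18 - 3 = 4 - 21 ≡ 6; y = λ·(18 - 6) - 19 ≡ 5. → (6, 5)
3H = (6, 5).
Finally 4G + 3H:
(12, 1) + (6, 5). λ = (5 - 1)/(6 - 12) ≡ 4/17 mod 23. 17⁻¹ ≡ 19 (mod 23) since 17·19 = 323 ≡ 1, so λ ≡ 7.
  x = λ² - 12 - 6 = 49 - 18 ≡ 8; y = λ·(12 - 8) - 1 ≡ 4. → (8, 4)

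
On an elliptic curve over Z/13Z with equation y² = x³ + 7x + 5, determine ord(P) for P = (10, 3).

2P: tangent at (10, 3): λ = (3·10² + 7)/(2·3) ≡ 8/6. 6⁻¹ ≡ 11 (mod 13), so λ ≡ 8·11 ≡ 10.
  x = λ² - 10 - 10 = 100 - 20 ≡ 2; y = λ·(10 - 2) - 3 ≡ 12. → (2, 12)
3P: (2, 12) + (10, 3). λ = (3 - 12)/(10 - 2) ≡ 4/8 mod 13. 8⁻¹ ≡ 5 (mod 13), so λ ≡ 7.
  x = λ² - 2 - 10 = 49 - 12 ≡ 11; y = λ·(2 - 11) - 12 ≡ 3. → (11, 3)
4P: (11, 3) + (10, 3). λ = (3 - 3)/(10 - 11) ≡ 0/12 mod 13. 12⁻¹ ≡ 12 (mod 13), so λ ≡ 0.
  x = λ² - 11 - 10 = 0 - 21 ≡ 5; y = λ·(11 - 5) - 3 ≡ 10. → (5, 10)
5P: (5, 10) + (10, 3). λ = (3 - 10)/(10 - 5) ≡ 6/5 mod 13. 5⁻¹ ≡ 8 (mod 13) since 5·8 = 40 ≡ 1, so λ ≡ 9.
  x = λ² - 5 - 10 = 81 - 15 ≡ 1; y = λ·(5 - 1) - 10 ≡ 0. → (1, 0)
6P: (1, 0) + (10, 3). λ = (3 - 0)/(10 - 1) ≡ 3/9 mod 13. 9⁻¹ ≡ 3 (mod 13), so λ ≡ 9.
  x = λ² - 1 - 10 = 81 - 11 ≡ 5; y = λ·(1 - 5) - 0 ≡ 3. → (5, 3)
7P: (5, 3) + (10, 3). λ = (3 - 3)/(10 - 5) ≡ 0/5 mod 13. 5⁻¹ ≡ 8 (mod 13), so λ ≡ 0.
  x = λ² - 5 - 10 = 0 - 15 ≡ 11; y = λ·(5 - 11) - 3 ≡ 10. → (11, 10)
8P: (11, 10) + (10, 3). λ = (3 - 10)/(10 - 11) ≡ 6/12 mod 13. 12⁻¹ ≡ 12 (mod 13) since 12·12 = 144 ≡ 1, so λ ≡ 7.
  x = λ² - 11 - 10 = 49 - 21 ≡ 2; y = λ·(11 - 2) - 10 ≡ 1. → (2, 1)
9P: (2, 1) + (10, 3). λ = (3 - 1)/(10 - 2) ≡ 2/8 mod 13. 8⁻¹ ≡ 5 (mod 13), so λ ≡ 10.
  x = λ² - 2 - 10 = 100 - 12 ≡ 10; y = λ·(2 - 10) - 1 ≡ 10. → (10, 10)
10P: (10, 10) + (10, 3): same x and y₁ ≡ -y₂, so the sum is O.
10P = O, so the order is 10.

10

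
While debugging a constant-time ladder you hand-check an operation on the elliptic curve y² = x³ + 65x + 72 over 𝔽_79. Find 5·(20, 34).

(50, 37)

Write Q = (20, 34).
Double-and-add on 5 = (101)₂. Start with Q = (20, 34) for the leading 1-bit.
double: tangent at (20, 34): λ = (3·20² + 65)/(2·34) ≡ 1/68. 68⁻¹ ≡ 43 (mod 79) since 68·43 = 2924 ≡ 1, so λ ≡ 1·43 ≡ 43.
  x = λ² - 20 - 20 = 1849 - 40 ≡ 71; y = λ·(20 - 71) - 34 ≡ 64. → (71, 64)
double: tangent at (71, 64): λ = (3·71² + 65)/(2·64) ≡ 20/49. 49⁻¹ ≡ 50 (mod 79), so λ ≡ 20·50 ≡ 52.
  x = λ² - 71 - 71 = 2704 - 142 ≡ 34; y = λ·(71 - 34) - 64 ≡ 43. → (34, 43)
add Q: (34, 43) + (20, 34). λ = (34 - 43)/(20 - 34) ≡ 70/65 mod 79. 65⁻¹ ≡ 62 (mod 79), so λ ≡ 74.
  x = λ² - 34 - 20 = 5476 - 54 ≡ 50; y = λ·(34 - 50) - 43 ≡ 37. → (50, 37)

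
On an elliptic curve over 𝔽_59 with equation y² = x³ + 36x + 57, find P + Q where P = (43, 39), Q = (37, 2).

(43, 39) + (37, 2). λ = (2 - 39)/(37 - 43) ≡ 22/53 mod 59. 53⁻¹ ≡ 49 (mod 59), so λ ≡ 16.
  x = λ² - 43 - 37 = 256 - 80 ≡ 58; y = λ·(43 - 58) - 39 ≡ 16. → (58, 16)

(58, 16)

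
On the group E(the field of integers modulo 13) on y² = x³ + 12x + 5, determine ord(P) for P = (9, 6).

2P: tangent at (9, 6): λ = (3·9² + 12)/(2·6) ≡ 8/12. 12⁻¹ ≡ 12 (mod 13) since 12·12 = 144 ≡ 1, so λ ≡ 8·12 ≡ 5.
  x = λ² - 9 - 9 = 25 - 18 ≡ 7; y = λ·(9 - 7) - 6 ≡ 4. → (7, 4)
3P: (7, 4) + (9, 6). λ = (6 - 4)/(9 - 7) ≡ 2/2 mod 13. 2⁻¹ ≡ 7 (mod 13), so λ ≡ 1.
  x = λ² - 7 - 9 = 1 - 16 ≡ 11; y = λ·(7 - 11) - 4 ≡ 5. → (11, 5)
4P: (11, 5) + (9, 6). λ = (6 - 5)/(9 - 11) ≡ 1/11 mod 13. 11⁻¹ ≡ 6 (mod 13) since 11·6 = 66 ≡ 1, so λ ≡ 6.
  x = λ² - 11 - 9 = 36 - 20 ≡ 3; y = λ·(11 - 3) - 5 ≡ 4. → (3, 4)
5P: (3, 4) + (9, 6). λ = (6 - 4)/(9 - 3) ≡ 2/6 mod 13. 6⁻¹ ≡ 11 (mod 13), so λ ≡ 9.
  x = λ² - 3 - 9 = 81 - 12 ≡ 4; y = λ·(3 - 4) - 4 ≡ 0. → (4, 0)
6P: (4, 0) + (9, 6). λ = (6 - 0)/(9 - 4) ≡ 6/5 mod 13. 5⁻¹ ≡ 8 (mod 13) since 5·8 = 40 ≡ 1, so λ ≡ 9.
  x = λ² - 4 - 9 = 81 - 13 ≡ 3; y = λ·(4 - 3) - 0 ≡ 9. → (3, 9)
7P: (3, 9) + (9, 6). λ = (6 - 9)/(9 - 3) ≡ 10/6 mod 13. 6⁻¹ ≡ 11 (mod 13) since 6·11 = 66 ≡ 1, so λ ≡ 6.
  x = λ² - 3 - 9 = 36 - 12 ≡ 11; y = λ·(3 - 11) - 9 ≡ 8. → (11, 8)
8P: (11, 8) + (9, 6). λ = (6 - 8)/(9 - 11) ≡ 11/11 mod 13. 11⁻¹ ≡ 6 (mod 13), so λ ≡ 1.
  x = λ² - 11 - 9 = 1 - 20 ≡ 7; y = λ·(11 - 7) - 8 ≡ 9. → (7, 9)
9P: (7, 9) + (9, 6). λ = (6 - 9)/(9 - 7) ≡ 10/2 mod 13. 2⁻¹ ≡ 7 (mod 13) since 2·7 = 14 ≡ 1, so λ ≡ 5.
  x = λ² - 7 - 9 = 25 - 16 ≡ 9; y = λ·(7 - 9) - 9 ≡ 7. → (9, 7)
10P: (9, 7) + (9, 6): same x and y₁ ≡ -y₂, so the sum is ∞.
10P = ∞, so the order is 10.

10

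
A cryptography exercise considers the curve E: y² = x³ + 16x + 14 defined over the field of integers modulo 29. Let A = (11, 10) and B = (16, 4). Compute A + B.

(11, 10) + (16, 4). λ = (4 - 10)/(16 - 11) ≡ 23/5 mod 29. 5⁻¹ ≡ 6 (mod 29), so λ ≡ 22.
  x = λ² - 11 - 16 = 484 - 27 ≡ 22; y = λ·(11 - 22) - 10 ≡ 9. → (22, 9)

(22, 9)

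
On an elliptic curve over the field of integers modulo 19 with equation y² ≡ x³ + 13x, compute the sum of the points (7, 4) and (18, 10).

(10, 3)

(7, 4) + (18, 10). λ = (10 - 4)/(18 - 7) ≡ 6/11 mod 19. 11⁻¹ ≡ 7 (mod 19) since 11·7 = 77 ≡ 1, so λ ≡ 4.
  x = λ² - 7 - 18 = 16 - 25 ≡ 10; y = λ·(7 - 10) - 4 ≡ 3. → (10, 3)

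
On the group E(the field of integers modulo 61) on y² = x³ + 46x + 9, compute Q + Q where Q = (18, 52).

(44, 29)

tangent at (18, 52): λ = (3·18² + 46)/(2·52) ≡ 42/43. 43⁻¹ ≡ 44 (mod 61) since 43·44 = 1892 ≡ 1, so λ ≡ 42·44 ≡ 18.
  x = λ² - 18 - 18 = 324 - 36 ≡ 44; y = λ·(18 - 44) - 52 ≡ 29. → (44, 29)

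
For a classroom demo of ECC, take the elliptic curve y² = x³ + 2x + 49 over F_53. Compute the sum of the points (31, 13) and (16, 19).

(31, 13) + (16, 19). λ = (19 - 13)/(16 - 31) ≡ 6/38 mod 53. 38⁻¹ ≡ 7 (mod 53), so λ ≡ 42.
  x = λ² - 31 - 16 = 1764 - 47 ≡ 21; y = λ·(31 - 21) - 13 ≡ 36. → (21, 36)

(21, 36)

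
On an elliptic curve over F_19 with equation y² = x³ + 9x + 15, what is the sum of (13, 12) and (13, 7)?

O

The two points share x = 13 and their y-coordinates satisfy 12 + 7 ≡ 0 (mod 19), so they are inverses. Their sum is 𝒪.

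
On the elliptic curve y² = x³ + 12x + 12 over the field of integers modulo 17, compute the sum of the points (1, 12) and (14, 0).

(1, 12) + (14, 0). λ = (0 - 12)/(14 - 1) ≡ 5/13 mod 17. 13⁻¹ ≡ 4 (mod 17), so λ ≡ 3.
  x = λ² - 1 - 14 = 9 - 15 ≡ 11; y = λ·(1 - 11) - 12 ≡ 9. → (11, 9)

(11, 9)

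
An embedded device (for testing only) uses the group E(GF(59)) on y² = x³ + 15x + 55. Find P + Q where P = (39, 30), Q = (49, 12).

(12, 4)

(39, 30) + (49, 12). λ = (12 - 30)/(49 - 39) ≡ 41/10 mod 59. 10⁻¹ ≡ 6 (mod 59) since 10·6 = 60 ≡ 1, so λ ≡ 10.
  x = λ² - 39 - 49 = 100 - 88 ≡ 12; y = λ·(39 - 12) - 30 ≡ 4. → (12, 4)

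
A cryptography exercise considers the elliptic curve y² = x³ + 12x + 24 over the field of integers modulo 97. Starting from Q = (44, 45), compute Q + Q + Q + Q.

(52, 86)

Repeated addition: build up to 4Q.
2Q: tangent at (44, 45): λ = (3·44² + 12)/(2·45) ≡ 0/90. 90⁻¹ ≡ 83 (mod 97) since 90·83 = 7470 ≡ 1, so λ ≡ 0·83 ≡ 0.
  x = λ² - 44 - 44 = 0 - 88 ≡ 9; y = λ·(44 - 9) - 45 ≡ 52. → (9, 52)
3Q: (9, 52) + (44, 45). λ = (45 - 52)/(44 - 9) ≡ 90/35 mod 97. 35⁻¹ ≡ 61 (mod 97) since 35·61 = 2135 ≡ 1, so λ ≡ 58.
  x = λ² - 9 - 44 = 3364 - 53 ≡ 13; y = λ·(9 - 13) - 52 ≡ 7. → (13, 7)
4Q: (13, 7) + (44, 45). λ = (45 - 7)/(44 - 13) ≡ 38/31 mod 97. 31⁻¹ ≡ 72 (mod 97), so λ ≡ 20.
  x = λ² - 13 - 44 = 400 - 57 ≡ 52; y = λ·(13 - 52) - 7 ≡ 86. → (52, 86)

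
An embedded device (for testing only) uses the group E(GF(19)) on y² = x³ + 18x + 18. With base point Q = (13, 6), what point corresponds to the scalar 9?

O

Double-and-add on 9 = (1001)₂. Start with Q = (13, 6) for the leading 1-bit.
double: tangent at (13, 6): λ = (3·13² + 18)/(2·6) ≡ 12/12. 12⁻¹ ≡ 8 (mod 19), so λ ≡ 12·8 ≡ 1.
  x = λ² - 13 - 13 = 1 - 26 ≡ 13; y = λ·(13 - 13) - 6 ≡ 13. → (13, 13)
double: tangent at (13, 13): λ = (3·13² + 18)/(2·13) ≡ 12/7. 7⁻¹ ≡ 11 (mod 19), so λ ≡ 12·11 ≡ 18.
  x = λ² - 13 - 13 = 324 - 26 ≡ 13; y = λ·(13 - 13) - 13 ≡ 6. → (13, 6)
double: tangent at (13, 6): λ = (3·13² + 18)/(2·6) ≡ 12/12. 12⁻¹ ≡ 8 (mod 19), so λ ≡ 12·8 ≡ 1.
  x = λ² - 13 - 13 = 1 - 26 ≡ 13; y = λ·(13 - 13) - 6 ≡ 13. → (13, 13)
add Q: (13, 13) + (13, 6): same x and y₁ ≡ -y₂, so the sum is the point at infinity.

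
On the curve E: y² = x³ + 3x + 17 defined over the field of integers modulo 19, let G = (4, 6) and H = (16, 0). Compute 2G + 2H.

First 2G:
Repeated addition: build up to 2G.
2G: tangent at (4, 6): λ = (3·4² + 3)/(2·6) ≡ 13/12. 12⁻¹ ≡ 8 (mod 19) since 12·8 = 96 ≡ 1, so λ ≡ 13·8 ≡ 9.
  x = λ² - 4 - 4 = 81 - 8 ≡ 16; y = λ·(4 - 16) - 6 ≡ 0. → (16, 0)
2G = (16, 0).
Next 2H:
Repeated addition: build up to 2H.
2H: (16, 0) + (16, 0): same x and y₁ ≡ -y₂, so the sum is the point at infinity.
2H = the point at infinity.
Finally 2G + 2H:
(16, 0) + the point at infinity = (16, 0) (identity).

(16, 0)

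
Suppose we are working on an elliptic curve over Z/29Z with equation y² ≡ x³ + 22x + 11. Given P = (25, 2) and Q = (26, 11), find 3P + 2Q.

First 3P:
Repeated addition: build up to 3P.
2P: tangent at (25, 2): λ = (3·25² + 22)/(2·2) ≡ 12/4. 4⁻¹ ≡ 22 (mod 29) since 4·22 = 88 ≡ 1, so λ ≡ 12·22 ≡ 3.
  x = λ² - 25 - 25 = 9 - 50 ≡ 17; y = λ·(25 - 17) - 2 ≡ 22. → (17, 22)
3P: (17, 22) + (25, 2). λ = (2 - 22)/(25 - 17) ≡ 9/8 mod 29. 8⁻¹ ≡ 11 (mod 29) since 8·11 = 88 ≡ 1, so λ ≡ 12.
  x = λ² - 17 - 25 = 144 - 42 ≡ 15; y = λ·(17 - 15) - 22 ≡ 2. → (15, 2)
3P = (15, 2).
Next 2Q:
Repeated addition: build up to 2Q.
2Q: tangent at (26, 11): λ = (3·26² + 22)/(2·11) ≡ 20/22. 22⁻¹ ≡ 4 (mod 29), so λ ≡ 20·4 ≡ 22.
  x = λ² - 26 - 26 = 484 - 52 ≡ 26; y = λ·(26 - 26) - 11 ≡ 18. → (26, 18)
2Q = (26, 18).
Finally 3P + 2Q:
(15, 2) + (26, 18). λ = (18 - 2)/(26 - 15) ≡ 16/11 mod 29. 11⁻¹ ≡ 8 (mod 29) since 11·8 = 88 ≡ 1, so λ ≡ 12.
  x = λ² - 15 - 26 = 144 - 41 ≡ 16; y = λ·(15 - 16) - 2 ≡ 15. → (16, 15)

(16, 15)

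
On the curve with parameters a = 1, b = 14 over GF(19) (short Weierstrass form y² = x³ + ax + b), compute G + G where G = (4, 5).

tangent at (4, 5): λ = (3·4² + 1)/(2·5) ≡ 11/10. 10⁻¹ ≡ 2 (mod 19), so λ ≡ 11·2 ≡ 3.
  x = λ² - 4 - 4 = 9 - 8 ≡ 1; y = λ·(4 - 1) - 5 ≡ 4. → (1, 4)

(1, 4)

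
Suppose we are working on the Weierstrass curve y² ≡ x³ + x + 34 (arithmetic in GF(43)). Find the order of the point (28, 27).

2P: tangent at (28, 27): λ = (3·28² + 1)/(2·27) ≡ 31/11. 11⁻¹ ≡ 4 (mod 43), so λ ≡ 31·4 ≡ 38.
  x = λ² - 28 - 28 = 1444 - 56 ≡ 12; y = λ·(28 - 12) - 27 ≡ 22. → (12, 22)
3P: (12, 22) + (28, 27). λ = (27 - 22)/(28 - 12) ≡ 5/16 mod 43. 16⁻¹ ≡ 35 (mod 43), so λ ≡ 3.
  x = λ² - 12 - 28 = 9 - 40 ≡ 12; y = λ·(12 - 12) - 22 ≡ 21. → (12, 21)
4P: (12, 21) + (28, 27). λ = (27 - 21)/(28 - 12) ≡ 6/16 mod 43. 16⁻¹ ≡ 35 (mod 43) since 16·35 = 560 ≡ 1, so λ ≡ 38.
  x = λ² - 12 - 28 = 1444 - 40 ≡ 28; y = λ·(12 - 28) - 21 ≡ 16. → (28, 16)
5P: (28, 16) + (28, 27): same x and y₁ ≡ -y₂, so the sum is the point at infinity.
5P = the point at infinity, so the order is 5.

5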